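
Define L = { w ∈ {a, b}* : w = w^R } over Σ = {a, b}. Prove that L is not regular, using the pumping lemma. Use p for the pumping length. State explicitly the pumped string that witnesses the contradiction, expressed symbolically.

Suppose for contradiction that L is regular, and let p be the pumping length.
Take w = a^p b a^p, a palindrome of length 2p+1 ≥ p.
The pumping lemma gives a decomposition w = xyz where |xy| ≤ p and y is nonempty.
Because |xy| ≤ p and w begins with p copies of a, we have y = a^k with 1 ≤ k ≤ p.
Pump with i = 2: xy^2z = a^{p+k} b a^p. Its reverse is a^p b a^{p+k}, which differs from xy^2z since k ≥ 1. So xy^2z is not a palindrome and xy^2z ∉ L.
This contradicts the pumping lemma, so L is not regular.

a^{p+k} b a^p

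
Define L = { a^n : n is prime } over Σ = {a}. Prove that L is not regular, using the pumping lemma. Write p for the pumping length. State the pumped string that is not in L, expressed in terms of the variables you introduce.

a^{q(1+k)}

Suppose for contradiction that L is regular, and let p be the pumping length.
Let q be a prime with q ≥ p+2 (infinitely many primes exist), and take w = a^q ∈ L with |w| = q ≥ p.
The pumping lemma gives a decomposition w = xyz where |xy| ≤ p and y is nonempty.
Then y = a^k for some k with 1 ≤ k ≤ p.
Since 1 ≤ k ≤ p, |xz| = q-k. Pump with i = q+1: |xy^{q+1}z| = (q-k)+(q+1)k = q+qk = q(1+k), which is composite (both factors ≥ 2). So xy^{q+1}z = a^{q(1+k)} ∉ L.
Contradiction. Therefore L is not regular.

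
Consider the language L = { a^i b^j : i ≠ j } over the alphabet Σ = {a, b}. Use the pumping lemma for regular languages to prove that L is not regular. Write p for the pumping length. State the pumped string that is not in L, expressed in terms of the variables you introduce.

Toward a contradiction, assume L is regular with pumping length p.
Choose w = a^p b^{p+p!}. Since p ≠ p+p!, w ∈ L; and |w| ≥ p.
By the pumping lemma, w = xyz with |xy| ≤ p and |y| > 0.
Because |xy| ≤ p and w begins with p copies of a, we have y = a^k with 1 ≤ k ≤ p.
Since 1 ≤ k ≤ p, k divides p!; set t = 1 + p!/k. Then xy^t z has p + (p!/k)·k = p + p! copies of a. Now the a-count equals the b-count, so i ≠ j fails. So xy^t z = a^{p+p!} b^{p+p!} ∉ L.
This is a contradiction; hence L is not regular.

a^{p+p!} b^{p+p!}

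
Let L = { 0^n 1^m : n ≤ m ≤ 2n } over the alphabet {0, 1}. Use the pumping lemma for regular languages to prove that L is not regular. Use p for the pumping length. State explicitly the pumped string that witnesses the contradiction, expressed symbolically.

0^{p+k} 1^p

Suppose for contradiction that L is regular, and let p be the pumping length.
Take w = 0^p 1^p ∈ L (since p ≤ p ≤ 2p), with |w| = 2p ≥ p.
Write w = xyz as guaranteed by the lemma, with |xy| ≤ p and y is nonempty.
Because |xy| ≤ p and w begins with p copies of 0, we have y = 0^k with 1 ≤ k ≤ p.
Pump with i = 2: xy^2z = 0^{p+k} 1^p. Now n = p+k > p = m, so the condition n ≤ m fails. Thus xy^2z ∉ L.
Contradiction. Therefore L is not regular.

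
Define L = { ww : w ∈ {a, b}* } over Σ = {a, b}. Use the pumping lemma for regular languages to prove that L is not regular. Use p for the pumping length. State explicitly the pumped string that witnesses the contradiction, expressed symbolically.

a^{p+k} b^p a^p b^p

Assume L is regular. Let p be the pumping length given by the pumping lemma.
Take w = a^p b^p a^p b^p = uu where u = a^pb^p; then w ∈ L and |w| = 4p ≥ p.
The pumping lemma gives a decomposition w = xyz where |xy| ≤ p and |y| ≥ 1.
The first p characters of w are a's, so xy (and hence y) consists only of a's. Write y = a^k, 1 ≤ k ≤ p.
Pump with i = 2: xy^2z = a^{p+k} b^p a^p b^p, of length 4p+k. Suppose this equals vv. The string starts with a and ends with b, so v does too; thus the boundary between the two copies of v is a b→a transition. There is exactly one such transition, at position 2p+k, so |v| = 2p+k and |vv| = 4p+2k ≠ 4p+k since k ≥ 1. So xy^2z ∉ L.
This contradicts the pumping lemma, so L is not regular.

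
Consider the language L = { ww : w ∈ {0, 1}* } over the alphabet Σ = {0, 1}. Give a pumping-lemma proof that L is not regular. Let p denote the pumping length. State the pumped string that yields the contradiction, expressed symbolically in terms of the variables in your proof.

0^{p+k} 1^p 0^p 1^p

Assume L is regular. Let p be the pumping length given by the pumping lemma.
Take w = 0^p 1^p 0^p 1^p = uu where u = 0^p1^p; then w ∈ L and |w| = 4p ≥ p.
The pumping lemma gives a decomposition w = xyz where |xy| ≤ p and |y| > 0.
The first p characters of w are 0's, so xy (and hence y) consists only of 0's. Write y = 0^k, 1 ≤ k ≤ p.
Pump with i = 2: xy^2z = 0^{p+k} 1^p 0^p 1^p, of length 4p+k. Suppose this equals vv. The string starts with 0 and ends with 1, so v does too; thus the boundary between the two copies of v is a 1→0 transition. There is exactly one such transition, at position 2p+k, so |v| = 2p+k and |vv| = 4p+2k ≠ 4p+k since k ≥ 1. So xy^2z ∉ L.
Contradiction. Therefore L is not regular.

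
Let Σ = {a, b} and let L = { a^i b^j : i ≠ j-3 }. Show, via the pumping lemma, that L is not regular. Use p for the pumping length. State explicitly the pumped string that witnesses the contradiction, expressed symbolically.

a^{p+p!} b^{p+p!+3}

Assume L is regular; let p be its pumping constant.
Choose w = a^p b^{p+p!+3}. Since p ≠ (p+p!+3)-3 = p+p!, w ∈ L; and |w| ≥ p.
Write w = xyz as guaranteed by the lemma, with |xy| ≤ p and |y| ≥ 1.
The first p characters of w are a's, so xy (and hence y) consists only of a's. Write y = a^k, 1 ≤ k ≤ p.
Since 1 ≤ k ≤ p, k divides p!; set t = 1 + p!/k. Then xy^t z has p + (p!/k)·k = p + p! copies of a. Now the a-count is p+p! and (b-count)-3 = (p+p!+3)-3 = p+p!, so i ≠ j-3 fails. So xy^t z = a^{p+p!} b^{p+p!+3} ∉ L.
This contradicts the pumping lemma, so L is not regular.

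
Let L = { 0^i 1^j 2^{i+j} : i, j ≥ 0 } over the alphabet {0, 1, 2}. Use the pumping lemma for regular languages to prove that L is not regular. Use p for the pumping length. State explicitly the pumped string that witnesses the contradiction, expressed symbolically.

Suppose for contradiction that L is regular, and let p be the pumping length.
Take w = 0^p 1^p 2^{2p} ∈ L (with i=j=p, i+j=2p), |w| = 4p ≥ p.
By the pumping lemma, w = xyz with |xy| ≤ p and |y| ≥ 1.
The first p characters of w are 0's, so xy (and hence y) consists only of 0's. Write y = 0^k, 1 ≤ k ≤ p.
Consider xy^2z = 0^{p+k} 1^p 2^{2p}. Now the 0- and 1-counts sum to 2p+k, but the 2-count is 2p ≠ 2p+k. So xy^2z ∉ L.
This is a contradiction; hence L is not regular.

0^{p+k} 1^p 2^{2p}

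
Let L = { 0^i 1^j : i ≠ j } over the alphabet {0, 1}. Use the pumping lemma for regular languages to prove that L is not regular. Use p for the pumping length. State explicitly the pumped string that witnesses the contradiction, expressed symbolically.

Assume L is regular; let p be its pumping constant.
Choose w = 0^p 1^{p+p!}. Since p ≠ p+p!, w ∈ L; and |w| ≥ p.
The pumping lemma gives a decomposition w = xyz where |xy| ≤ p and |y| ≥ 1.
Because |xy| ≤ p and w begins with p copies of 0, we have y = 0^k with 1 ≤ k ≤ p.
Since 1 ≤ k ≤ p, k divides p!; set t = 1 + p!/k. Then xy^t z has p + (p!/k)·k = p + p! copies of 0. Now the 0-count equals the 1-count, so i ≠ j fails. So xy^t z = 0^{p+p!} 1^{p+p!} ∉ L.
This is a contradiction; hence L is not regular.

0^{p+p!} 1^{p+p!}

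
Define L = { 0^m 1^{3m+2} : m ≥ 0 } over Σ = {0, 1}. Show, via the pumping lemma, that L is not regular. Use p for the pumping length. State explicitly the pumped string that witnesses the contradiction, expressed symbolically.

0^{p+k} 1^{3p+2}

Suppose for contradiction that L is regular, and let p be the pumping length.
Take w = 0^p 1^{3p+2}. Then w ∈ L and |w| = 4p+2 ≥ p.
By the pumping lemma, w = xyz with |xy| ≤ p and |y| ≥ 1.
Since the first p symbols of w are all 0's and |xy| ≤ p, y lies entirely in the leading 0-block: y = 0^k for some k with 1 ≤ k ≤ p.
Pump with i = 2: xy^2z = 0^{p+k} 1^{3p+2}. For this to lie in L we would need 3p+2 = 3(p+k)+2, which forces k = 0. But k ≥ 1, so xy^2z ∉ L.
This is a contradiction; hence L is not regular.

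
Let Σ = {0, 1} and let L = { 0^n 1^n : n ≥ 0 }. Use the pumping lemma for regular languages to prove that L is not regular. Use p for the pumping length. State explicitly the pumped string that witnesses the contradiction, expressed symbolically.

Suppose for contradiction that L is regular, and let p be the pumping length.
Let w = 0^p 1^p ∈ L; note |w| = 2p ≥ p.
Write w = xyz as guaranteed by the lemma, with |xy| ≤ p and y is nonempty.
The first p characters of w are 0's, so xy (and hence y) consists only of 0's. Write y = 0^k, 1 ≤ k ≤ p.
Pump with i = 2: xy^2z = 0^{p+k} 1^p. For this to lie in L we would need p = p+k, which forces k = 0. But k ≥ 1, so xy^2z ∉ L.
Contradiction. Therefore L is not regular.

0^{p+k} 1^p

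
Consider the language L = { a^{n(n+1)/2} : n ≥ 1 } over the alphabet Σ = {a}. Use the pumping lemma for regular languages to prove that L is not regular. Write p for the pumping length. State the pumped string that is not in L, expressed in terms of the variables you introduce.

Assume L is regular. Let p be the pumping length given by the pumping lemma.
Take w = a^{p(p+1)/2} ∈ L with |w| = p(p+1)/2 ≥ p.
Write w = xyz as guaranteed by the lemma, with |xy| ≤ p and y is nonempty.
Then y = a^k for some k with 1 ≤ k ≤ p.
Pump with i = 2: xy^2z = a^{p(p+1)/2+k}. Since 1 ≤ k ≤ p, p(p+1)/2 < p(p+1)/2+k ≤ p(p+1)/2+p < (p+1)(p+2)/2, so p(p+1)/2+k is strictly between consecutive triangular numbers. So xy^2z ∉ L.
This is a contradiction; hence L is not regular.

a^{p(p+1)/2+k}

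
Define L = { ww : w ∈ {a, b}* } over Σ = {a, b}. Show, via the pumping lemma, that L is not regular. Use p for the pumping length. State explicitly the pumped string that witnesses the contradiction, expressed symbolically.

Assume L is regular. Let p be the pumping length given by the pumping lemma.
Take w = a^p b^p a^p b^p = uu where u = a^pb^p; then w ∈ L and |w| = 4p ≥ p.
The pumping lemma gives a decomposition w = xyz where |xy| ≤ p and |y| > 0.
Since the first p symbols of w are all a's and |xy| ≤ p, y lies entirely in the leading a-block: y = a^k for some k with 1 ≤ k ≤ p.
Pump with i = 2: xy^2z = a^{p+k} b^p a^p b^p, of length 4p+k. Suppose this equals vv. The string starts with a and ends with b, so v does too; thus the boundary between the two copies of v is a b→a transition. There is exactly one such transition, at position 2p+k, so |v| = 2p+k and |vv| = 4p+2k ≠ 4p+k since k ≥ 1. So xy^2z ∉ L.
Contradiction. Therefore L is not regular.

a^{p+k} b^p a^p b^p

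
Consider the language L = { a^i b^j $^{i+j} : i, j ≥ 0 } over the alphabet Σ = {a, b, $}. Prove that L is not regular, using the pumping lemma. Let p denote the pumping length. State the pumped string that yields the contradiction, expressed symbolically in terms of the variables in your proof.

a^{p+k} b^p $^{2p}

Toward a contradiction, assume L is regular with pumping length p.
Take w = a^p b^p $^{2p} ∈ L (with i=j=p, i+j=2p), |w| = 4p ≥ p.
The pumping lemma gives a decomposition w = xyz where |xy| ≤ p and |y| ≥ 1.
The first p characters of w are a's, so xy (and hence y) consists only of a's. Write y = a^k, 1 ≤ k ≤ p.
Consider xy^2z = a^{p+k} b^p $^{2p}. Now the a- and b-counts sum to 2p+k, but the $-count is 2p ≠ 2p+k. So xy^2z ∉ L.
This is a contradiction; hence L is not regular.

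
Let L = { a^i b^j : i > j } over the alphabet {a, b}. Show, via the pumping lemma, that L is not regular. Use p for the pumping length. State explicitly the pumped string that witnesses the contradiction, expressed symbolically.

a^{p+1-k} b^p

Suppose for contradiction that L is regular, and let p be the pumping length.
Choose w = a^{p+1} b^p ∈ L, with |w| = 2p+1 ≥ p.
By the pumping lemma, w = xyz with |xy| ≤ p and |y| > 0.
Because |xy| ≤ p and w begins with p copies of a, we have y = a^k with 1 ≤ k ≤ p.
Consider xy^0z = xz = a^{p+1-k} b^p. Since k ≥ 1, the a-count p+1-k is at most p, so i > j fails; thus xz ∉ L.
This is a contradiction; hence L is not regular.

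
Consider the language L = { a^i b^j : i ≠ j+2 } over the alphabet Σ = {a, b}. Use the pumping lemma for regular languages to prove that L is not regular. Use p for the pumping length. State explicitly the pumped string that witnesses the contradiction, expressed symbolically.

a^{p+p!} b^{p+p!-2}

Assume L is regular. Let p be the pumping length given by the pumping lemma.
Choose w = a^p b^{p+p!-2}. Since p ≠ (p+p!-2)+2 = p+p!, w ∈ L; and |w| ≥ p.
Write w = xyz as guaranteed by the lemma, with |xy| ≤ p and |y| ≥ 1.
Since the first p symbols of w are all a's and |xy| ≤ p, y lies entirely in the leading a-block: y = a^k for some k with 1 ≤ k ≤ p.
Since 1 ≤ k ≤ p, k divides p!; set t = 1 + p!/k. Then xy^t z has p + (p!/k)·k = p + p! copies of a. Now the a-count is p+p! and (b-count)+2 = (p+p!-2)+2 = p+p!, so i ≠ j+2 fails. So xy^t z = a^{p+p!} b^{p+p!-2} ∉ L.
This is a contradiction; hence L is not regular.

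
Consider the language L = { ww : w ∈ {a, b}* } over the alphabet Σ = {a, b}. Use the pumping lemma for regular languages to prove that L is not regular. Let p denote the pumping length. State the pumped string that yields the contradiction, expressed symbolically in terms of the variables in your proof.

a^{p+k} b^p a^p b^p

Suppose for contradiction that L is regular, and let p be the pumping length.
Take w = a^p b^p a^p b^p = uu where u = a^pb^p; then w ∈ L and |w| = 4p ≥ p.
The pumping lemma gives a decomposition w = xyz where |xy| ≤ p and y is nonempty.
Since the first p symbols of w are all a's and |xy| ≤ p, y lies entirely in the leading a-block: y = a^k for some k with 1 ≤ k ≤ p.
Pump with i = 2: xy^2z = a^{p+k} b^p a^p b^p, of length 4p+k. Suppose this equals vv. The string starts with a and ends with b, so v does too; thus the boundary between the two copies of v is a b→a transition. There is exactly one such transition, at position 2p+k, so |v| = 2p+k and |vv| = 4p+2k ≠ 4p+k since k ≥ 1. So xy^2z ∉ L.
This is a contradiction; hence L is not regular.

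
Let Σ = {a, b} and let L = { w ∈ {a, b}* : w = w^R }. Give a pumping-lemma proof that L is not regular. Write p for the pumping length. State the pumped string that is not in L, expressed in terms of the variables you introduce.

a^{p+k} b a^p

Toward a contradiction, assume L is regular with pumping length p.
Take w = a^p b a^p, a palindrome of length 2p+1 ≥ p.
Write w = xyz as guaranteed by the lemma, with |xy| ≤ p and |y| > 0.
Because |xy| ≤ p and w begins with p copies of a, we have y = a^k with 1 ≤ k ≤ p.
Pump with i = 2: xy^2z = a^{p+k} b a^p. Its reverse is a^p b a^{p+k}, which differs from xy^2z since k ≥ 1. So xy^2z is not a palindrome and xy^2z ∉ L.
This contradicts the pumping lemma, so L is not regular.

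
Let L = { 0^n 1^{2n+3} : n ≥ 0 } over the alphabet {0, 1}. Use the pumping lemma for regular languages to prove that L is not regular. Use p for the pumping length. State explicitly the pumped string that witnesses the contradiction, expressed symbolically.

Assume L is regular; let p be its pumping constant.
Choose w = 0^p 1^{2p+3}, which is in L with |w| = 3p+3 ≥ p.
Write w = xyz as guaranteed by the lemma, with |xy| ≤ p and y is nonempty.
The first p characters of w are 0's, so xy (and hence y) consists only of 0's. Write y = 0^k, 1 ≤ k ≤ p.
Pump with i = 2: xy^2z = 0^{p+k} 1^{2p+3}. For this to lie in L we would need 2p+3 = 2(p+k)+3, which forces k = 0. But k ≥ 1, so xy^2z ∉ L.
This contradicts the pumping lemma, so L is not regular.

0^{p+k} 1^{2p+3}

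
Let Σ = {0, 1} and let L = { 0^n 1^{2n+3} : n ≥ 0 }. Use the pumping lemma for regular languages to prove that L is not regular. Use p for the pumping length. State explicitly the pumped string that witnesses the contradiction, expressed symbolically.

Assume L is regular. Let p be the pumping length given by the pumping lemma.
Take w = 0^p 1^{2p+3}. Then w ∈ L and |w| = 3p+3 ≥ p.
By the pumping lemma, w = xyz with |xy| ≤ p and |y| > 0.
The first p characters of w are 0's, so xy (and hence y) consists only of 0's. Write y = 0^k, 1 ≤ k ≤ p.
Pump with i = 2: xy^2z = 0^{p+k} 1^{2p+3}. For this to lie in L we would need 2p+3 = 2(p+k)+3, which forces k = 0. But k ≥ 1, so xy^2z ∉ L.
This contradicts the pumping lemma, so L is not regular.

0^{p+k} 1^{2p+3}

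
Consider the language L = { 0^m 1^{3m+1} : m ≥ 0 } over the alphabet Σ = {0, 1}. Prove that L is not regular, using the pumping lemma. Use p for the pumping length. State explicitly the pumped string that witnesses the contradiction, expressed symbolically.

Assume L is regular; let p be its pumping constant.
Choose w = 0^p 1^{3p+1}, which is in L with |w| = 4p+1 ≥ p.
Write w = xyz as guaranteed by the lemma, with |xy| ≤ p and |y| > 0.
Because |xy| ≤ p and w begins with p copies of 0, we have y = 0^k with 1 ≤ k ≤ p.
Pump with i = 2: xy^2z = 0^{p+k} 1^{3p+1}. For this to lie in L we would need 3p+1 = 3(p+k)+1, which forces k = 0. But k ≥ 1, so xy^2z ∉ L.
This contradicts the pumping lemma, so L is not regular.

0^{p+k} 1^{3p+1}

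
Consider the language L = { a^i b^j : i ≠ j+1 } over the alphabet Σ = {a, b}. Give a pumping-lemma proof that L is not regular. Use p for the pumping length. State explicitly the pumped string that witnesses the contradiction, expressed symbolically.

a^{p+p!} b^{p+p!-1}

Toward a contradiction, assume L is regular with pumping length p.
Choose w = a^p b^{p+p!-1}. Since p ≠ (p+p!-1)+1 = p+p!, w ∈ L; and |w| ≥ p.
By the pumping lemma, w = xyz with |xy| ≤ p and |y| > 0.
The first p characters of w are a's, so xy (and hence y) consists only of a's. Write y = a^k, 1 ≤ k ≤ p.
Since 1 ≤ k ≤ p, k divides p!; set t = 1 + p!/k. Then xy^t z has p + (p!/k)·k = p + p! copies of a. Now the a-count is p+p! and (b-count)+1 = (p+p!-1)+1 = p+p!, so i ≠ j+1 fails. So xy^t z = a^{p+p!} b^{p+p!-1} ∉ L.
Contradiction. Therefore L is not regular.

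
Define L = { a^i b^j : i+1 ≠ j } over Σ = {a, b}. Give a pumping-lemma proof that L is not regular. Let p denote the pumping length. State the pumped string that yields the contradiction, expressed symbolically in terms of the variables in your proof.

Suppose for contradiction that L is regular, and let p be the pumping length.
Choose w = a^p b^{p+p!+1}. Since p ≠ (p+p!+1)-1 = p+p!, w ∈ L; and |w| ≥ p.
By the pumping lemma, w = xyz with |xy| ≤ p and |y| > 0.
Since the first p symbols of w are all a's and |xy| ≤ p, y lies entirely in the leading a-block: y = a^k for some k with 1 ≤ k ≤ p.
Since 1 ≤ k ≤ p, k divides p!; set t = 1 + p!/k. Then xy^t z has p + (p!/k)·k = p + p! copies of a. Now the a-count is p+p! and (b-count)-1 = (p+p!+1)-1 = p+p!, so i+1 ≠ j fails. So xy^t z = a^{p+p!} b^{p+p!+1} ∉ L.
This is a contradiction; hence L is not regular.

a^{p+p!} b^{p+p!+1}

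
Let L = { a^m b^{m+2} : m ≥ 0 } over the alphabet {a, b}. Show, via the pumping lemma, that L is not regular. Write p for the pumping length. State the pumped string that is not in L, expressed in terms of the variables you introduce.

a^{p+k} b^{p+2}

Suppose for contradiction that L is regular, and let p be the pumping length.
Choose w = a^p b^{p+2}, which is in L with |w| = 2p+2 ≥ p.
The pumping lemma gives a decomposition w = xyz where |xy| ≤ p and |y| ≥ 1.
The first p characters of w are a's, so xy (and hence y) consists only of a's. Write y = a^k, 1 ≤ k ≤ p.
Pump with i = 2: xy^2z = a^{p+k} b^{p+2}. For this to lie in L we would need p+2 = (p+k)+2, which forces k = 0. But k ≥ 1, so xy^2z ∉ L.
Contradiction. Therefore L is not regular.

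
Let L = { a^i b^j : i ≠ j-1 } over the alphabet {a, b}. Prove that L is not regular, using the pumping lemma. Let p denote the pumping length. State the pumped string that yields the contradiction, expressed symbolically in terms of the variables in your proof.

a^{p+p!} b^{p+p!+1}

Suppose for contradiction that L is regular, and let p be the pumping length.
Choose w = a^p b^{p+p!+1}. Since p ≠ (p+p!+1)-1 = p+p!, w ∈ L; and |w| ≥ p.
The pumping lemma gives a decomposition w = xyz where |xy| ≤ p and y is nonempty.
The first p characters of w are a's, so xy (and hence y) consists only of a's. Write y = a^k, 1 ≤ k ≤ p.
Since 1 ≤ k ≤ p, k divides p!; set t = 1 + p!/k. Then xy^t z has p + (p!/k)·k = p + p! copies of a. Now the a-count is p+p! and (b-count)-1 = (p+p!+1)-1 = p+p!, so i ≠ j-1 fails. So xy^t z = a^{p+p!} b^{p+p!+1} ∉ L.
Contradiction. Therefore L is not regular.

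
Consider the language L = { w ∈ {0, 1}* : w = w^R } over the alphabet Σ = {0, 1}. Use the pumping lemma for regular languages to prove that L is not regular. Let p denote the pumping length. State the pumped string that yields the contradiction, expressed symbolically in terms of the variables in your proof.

Assume L is regular; let p be its pumping constant.
Take w = 0^p 1 0^p, a palindrome of length 2p+1 ≥ p.
Write w = xyz as guaranteed by the lemma, with |xy| ≤ p and y is nonempty.
The first p characters of w are 0's, so xy (and hence y) consists only of 0's. Write y = 0^k, 1 ≤ k ≤ p.
Pump with i = 2: xy^2z = 0^{p+k} 1 0^p. Its reverse is 0^p 1 0^{p+k}, which differs from xy^2z since k ≥ 1. So xy^2z is not a palindrome and xy^2z ∉ L.
This is a contradiction; hence L is not regular.

0^{p+k} 1 0^p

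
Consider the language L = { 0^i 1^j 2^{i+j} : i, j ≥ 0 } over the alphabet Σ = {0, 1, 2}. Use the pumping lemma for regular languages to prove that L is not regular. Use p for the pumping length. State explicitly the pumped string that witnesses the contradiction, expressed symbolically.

Suppose for contradiction that L is regular, and let p be the pumping length.
Take w = 0^p 1^p 2^{2p} ∈ L (with i=j=p, i+j=2p), |w| = 4p ≥ p.
The pumping lemma gives a decomposition w = xyz where |xy| ≤ p and |y| ≥ 1.
Since the first p symbols of w are all 0's and |xy| ≤ p, y lies entirely in the leading 0-block: y = 0^k for some k with 1 ≤ k ≤ p.
Consider xy^2z = 0^{p+k} 1^p 2^{2p}. Now the 0- and 1-counts sum to 2p+k, but the 2-count is 2p ≠ 2p+k. So xy^2z ∉ L.
This contradicts the pumping lemma, so L is not regular.

0^{p+k} 1^p 2^{2p}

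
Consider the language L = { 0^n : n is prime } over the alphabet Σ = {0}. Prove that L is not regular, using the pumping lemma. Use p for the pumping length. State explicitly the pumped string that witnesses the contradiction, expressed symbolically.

Assume L is regular; let p be its pumping constant.
Let q be a prime with q ≥ p+2 (infinitely many primes exist), and take w = 0^q ∈ L with |w| = q ≥ p.
Write w = xyz as guaranteed by the lemma, with |xy| ≤ p and y is nonempty.
Then y = 0^k for some k with 1 ≤ k ≤ p.
Since 1 ≤ k ≤ p, |xz| = q-k. Pump with i = q+1: |xy^{q+1}z| = (q-k)+(q+1)k = q+qk = q(1+k), which is composite (both factors ≥ 2). So xy^{q+1}z = 0^{q(1+k)} ∉ L.
Contradiction. Therefore L is not regular.

0^{q(1+k)}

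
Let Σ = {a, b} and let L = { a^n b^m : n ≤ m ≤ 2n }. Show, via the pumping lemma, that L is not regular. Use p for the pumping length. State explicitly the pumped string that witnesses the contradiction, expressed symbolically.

Suppose for contradiction that L is regular, and let p be the pumping length.
Take w = a^p b^p ∈ L (since p ≤ p ≤ 2p), with |w| = 2p ≥ p.
By the pumping lemma, w = xyz with |xy| ≤ p and |y| ≥ 1.
Because |xy| ≤ p and w begins with p copies of a, we have y = a^k with 1 ≤ k ≤ p.
Pump with i = 2: xy^2z = a^{p+k} b^p. Now n = p+k > p = m, so the condition n ≤ m fails. Thus xy^2z ∉ L.
Contradiction. Therefore L is not regular.

a^{p+k} b^p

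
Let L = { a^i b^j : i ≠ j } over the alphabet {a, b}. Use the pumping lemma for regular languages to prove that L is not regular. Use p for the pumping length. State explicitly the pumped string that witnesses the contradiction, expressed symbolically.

Toward a contradiction, assume L is regular with pumping length p.
Choose w = a^p b^{p+p!}. Since p ≠ p+p!, w ∈ L; and |w| ≥ p.
By the pumping lemma, w = xyz with |xy| ≤ p and |y| > 0.
The first p characters of w are a's, so xy (and hence y) consists only of a's. Write y = a^k, 1 ≤ k ≤ p.
Since 1 ≤ k ≤ p, k divides p!; set t = 1 + p!/k. Then xy^t z has p + (p!/k)·k = p + p! copies of a. Now the a-count equals the b-count, so i ≠ j fails. So xy^t z = a^{p+p!} b^{p+p!} ∉ L.
Contradiction. Therefore L is not regular.

a^{p+p!} b^{p+p!}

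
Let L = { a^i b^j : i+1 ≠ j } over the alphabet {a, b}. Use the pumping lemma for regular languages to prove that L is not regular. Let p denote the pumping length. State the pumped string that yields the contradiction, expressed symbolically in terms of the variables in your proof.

Suppose for contradiction that L is regular, and let p be the pumping length.
Choose w = a^p b^{p+p!+1}. Since p ≠ (p+p!+1)-1 = p+p!, w ∈ L; and |w| ≥ p.
By the pumping lemma, w = xyz with |xy| ≤ p and y is nonempty.
Because |xy| ≤ p and w begins with p copies of a, we have y = a^k with 1 ≤ k ≤ p.
Since 1 ≤ k ≤ p, k divides p!; set t = 1 + p!/k. Then xy^t z has p + (p!/k)·k = p + p! copies of a. Now the a-count is p+p! and (b-count)-1 = (p+p!+1)-1 = p+p!, so i+1 ≠ j fails. So xy^t z = a^{p+p!} b^{p+p!+1} ∉ L.
Contradiction. Therefore L is not regular.

a^{p+p!} b^{p+p!+1}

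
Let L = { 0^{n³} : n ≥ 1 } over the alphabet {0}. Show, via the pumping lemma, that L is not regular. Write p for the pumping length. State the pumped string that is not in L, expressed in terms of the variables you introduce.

0^{p³+k}

Assume L is regular; let p be its pumping constant.
Take w = 0^{p³} ∈ L with |w| = p³ ≥ p.
Write w = xyz as guaranteed by the lemma, with |xy| ≤ p and |y| > 0.
Then y = 0^k for some k with 1 ≤ k ≤ p.
Pump with i = 2: xy^2z = 0^{p³+k}. Since 1 ≤ k ≤ p, p³ < p³+k ≤ p³+p < p³+3p²+3p+1 = (p+1)³, so p³+k is not a perfect cube. So xy^2z ∉ L.
This contradicts the pumping lemma, so L is not regular.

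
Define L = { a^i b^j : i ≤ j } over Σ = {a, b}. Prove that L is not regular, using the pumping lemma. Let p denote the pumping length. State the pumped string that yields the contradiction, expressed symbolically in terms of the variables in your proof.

a^{p+k} b^p

Assume L is regular; let p be its pumping constant.
Choose w = a^p b^p ∈ L, with |w| = 2p ≥ p.
The pumping lemma gives a decomposition w = xyz where |xy| ≤ p and |y| ≥ 1.
The first p characters of w are a's, so xy (and hence y) consists only of a's. Write y = a^k, 1 ≤ k ≤ p.
Consider xy^2z = a^{p+k} b^p. Since k ≥ 1, the a-count p+k exceeds the b-count p, so i ≤ j fails; thus xy^2z ∉ L.
This contradicts the pumping lemma, so L is not regular.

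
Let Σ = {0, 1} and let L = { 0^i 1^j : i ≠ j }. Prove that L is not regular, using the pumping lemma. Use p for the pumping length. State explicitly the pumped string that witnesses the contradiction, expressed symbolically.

0^{p+p!} 1^{p+p!}

Suppose for contradiction that L is regular, and let p be the pumping length.
Choose w = 0^p 1^{p+p!}. Since p ≠ p+p!, w ∈ L; and |w| ≥ p.
By the pumping lemma, w = xyz with |xy| ≤ p and y is nonempty.
Since the first p symbols of w are all 0's and |xy| ≤ p, y lies entirely in the leading 0-block: y = 0^k for some k with 1 ≤ k ≤ p.
Since 1 ≤ k ≤ p, k divides p!; set t = 1 + p!/k. Then xy^t z has p + (p!/k)·k = p + p! copies of 0. Now the 0-count equals the 1-count, so i ≠ j fails. So xy^t z = 0^{p+p!} 1^{p+p!} ∉ L.
This is a contradiction; hence L is not regular.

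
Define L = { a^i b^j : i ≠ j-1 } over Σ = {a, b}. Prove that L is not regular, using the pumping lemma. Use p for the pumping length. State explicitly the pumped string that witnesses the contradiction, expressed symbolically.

Toward a contradiction, assume L is regular with pumping length p.
Choose w = a^p b^{p+p!+1}. Since p ≠ (p+p!+1)-1 = p+p!, w ∈ L; and |w| ≥ p.
The pumping lemma gives a decomposition w = xyz where |xy| ≤ p and y is nonempty.
Since the first p symbols of w are all a's and |xy| ≤ p, y lies entirely in the leading a-block: y = a^k for some k with 1 ≤ k ≤ p.
Since 1 ≤ k ≤ p, k divides p!; set t = 1 + p!/k. Then xy^t z has p + (p!/k)·k = p + p! copies of a. Now the a-count is p+p! and (b-count)-1 = (p+p!+1)-1 = p+p!, so i ≠ j-1 fails. So xy^t z = a^{p+p!} b^{p+p!+1} ∉ L.
Contradiction. Therefore L is not regular.

a^{p+p!} b^{p+p!+1}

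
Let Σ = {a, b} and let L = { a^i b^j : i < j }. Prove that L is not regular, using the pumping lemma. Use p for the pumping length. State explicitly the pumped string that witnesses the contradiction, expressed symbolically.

a^{p+k} b^{p+1}

Assume L is regular. Let p be the pumping length given by the pumping lemma.
Choose w = a^p b^{p+1} ∈ L, with |w| = 2p+1 ≥ p.
Write w = xyz as guaranteed by the lemma, with |xy| ≤ p and y is nonempty.
The first p characters of w are a's, so xy (and hence y) consists only of a's. Write y = a^k, 1 ≤ k ≤ p.
Consider xy^2z = a^{p+k} b^{p+1}. Since k ≥ 1, the a-count p+k is at least p+1, so i < j fails; thus xy^2z ∉ L.
Contradiction. Therefore L is not regular.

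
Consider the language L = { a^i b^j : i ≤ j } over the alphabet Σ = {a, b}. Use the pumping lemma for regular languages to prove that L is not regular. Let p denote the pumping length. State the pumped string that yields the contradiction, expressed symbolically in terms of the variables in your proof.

Toward a contradiction, assume L is regular with pumping length p.
Choose w = a^p b^p ∈ L, with |w| = 2p ≥ p.
By the pumping lemma, w = xyz with |xy| ≤ p and |y| ≥ 1.
Because |xy| ≤ p and w begins with p copies of a, we have y = a^k with 1 ≤ k ≤ p.
Consider xy^2z = a^{p+k} b^p. Since k ≥ 1, the a-count p+k exceeds the b-count p, so i ≤ j fails; thus xy^2z ∉ L.
Contradiction. Therefore L is not regular.

a^{p+k} b^p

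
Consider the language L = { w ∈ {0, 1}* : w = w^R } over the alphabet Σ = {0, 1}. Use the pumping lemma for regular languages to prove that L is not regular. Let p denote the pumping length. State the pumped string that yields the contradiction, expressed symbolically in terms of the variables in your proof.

Suppose for contradiction that L is regular, and let p be the pumping length.
Take w = 0^p 1 0^p, a palindrome of length 2p+1 ≥ p.
By the pumping lemma, w = xyz with |xy| ≤ p and y is nonempty.
Because |xy| ≤ p and w begins with p copies of 0, we have y = 0^k with 1 ≤ k ≤ p.
Pump with i = 2: xy^2z = 0^{p+k} 1 0^p. Its reverse is 0^p 1 0^{p+k}, which differs from xy^2z since k ≥ 1. So xy^2z is not a palindrome and xy^2z ∉ L.
This contradicts the pumping lemma, so L is not regular.

0^{p+k} 1 0^p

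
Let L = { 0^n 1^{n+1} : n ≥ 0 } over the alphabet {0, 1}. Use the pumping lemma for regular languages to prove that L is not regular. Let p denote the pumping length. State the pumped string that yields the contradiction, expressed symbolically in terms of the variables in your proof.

Assume L is regular; let p be its pumping constant.
Let w = 0^p 1^{p+1} ∈ L; note |w| = 2p+1 ≥ p.
Write w = xyz as guaranteed by the lemma, with |xy| ≤ p and |y| > 0.
The first p characters of w are 0's, so xy (and hence y) consists only of 0's. Write y = 0^k, 1 ≤ k ≤ p.
Pump with i = 2: xy^2z = 0^{p+k} 1^{p+1}. For this to lie in L we would need p+1 = (p+k)+1, which forces k = 0. But k ≥ 1, so xy^2z ∉ L.
Contradiction. Therefore L is not regular.

0^{p+k} 1^{p+1}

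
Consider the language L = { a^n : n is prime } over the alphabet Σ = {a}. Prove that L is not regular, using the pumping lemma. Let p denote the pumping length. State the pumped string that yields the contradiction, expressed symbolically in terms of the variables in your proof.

a^{q(1+k)}

Assume L is regular. Let p be the pumping length given by the pumping lemma.
Let q be a prime with q ≥ p+2 (infinitely many primes exist), and take w = a^q ∈ L with |w| = q ≥ p.
Write w = xyz as guaranteed by the lemma, with |xy| ≤ p and |y| > 0.
Then y = a^k for some k with 1 ≤ k ≤ p.
Since 1 ≤ k ≤ p, |xz| = q-k. Pump with i = q+1: |xy^{q+1}z| = (q-k)+(q+1)k = q+qk = q(1+k), which is composite (both factors ≥ 2). So xy^{q+1}z = a^{q(1+k)} ∉ L.
This contradicts the pumping lemma, so L is not regular.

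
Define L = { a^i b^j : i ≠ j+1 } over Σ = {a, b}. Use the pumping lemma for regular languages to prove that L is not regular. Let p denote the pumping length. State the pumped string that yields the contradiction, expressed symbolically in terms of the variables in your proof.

Suppose for contradiction that L is regular, and let p be the pumping length.
Choose w = a^p b^{p+p!-1}. Since p ≠ (p+p!-1)+1 = p+p!, w ∈ L; and |w| ≥ p.
The pumping lemma gives a decomposition w = xyz where |xy| ≤ p and y is nonempty.
Since the first p symbols of w are all a's and |xy| ≤ p, y lies entirely in the leading a-block: y = a^k for some k with 1 ≤ k ≤ p.
Since 1 ≤ k ≤ p, k divides p!; set t = 1 + p!/k. Then xy^t z has p + (p!/k)·k = p + p! copies of a. Now the a-count is p+p! and (b-count)+1 = (p+p!-1)+1 = p+p!, so i ≠ j+1 fails. So xy^t z = a^{p+p!} b^{p+p!-1} ∉ L.
Contradiction. Therefore L is not regular.

a^{p+p!} b^{p+p!-1}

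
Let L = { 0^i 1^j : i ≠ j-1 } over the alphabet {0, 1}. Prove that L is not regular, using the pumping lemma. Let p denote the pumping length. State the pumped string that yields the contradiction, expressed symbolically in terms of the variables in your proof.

Suppose for contradiction that L is regular, and let p be the pumping length.
Choose w = 0^p 1^{p+p!+1}. Since p ≠ (p+p!+1)-1 = p+p!, w ∈ L; and |w| ≥ p.
The pumping lemma gives a decomposition w = xyz where |xy| ≤ p and y is nonempty.
Because |xy| ≤ p and w begins with p copies of 0, we have y = 0^k with 1 ≤ k ≤ p.
Since 1 ≤ k ≤ p, k divides p!; set t = 1 + p!/k. Then xy^t z has p + (p!/k)·k = p + p! copies of 0. Now the 0-count is p+p! and (1-count)-1 = (p+p!+1)-1 = p+p!, so i ≠ j-1 fails. So xy^t z = 0^{p+p!} 1^{p+p!+1} ∉ L.
This contradicts the pumping lemma, so L is not regular.

0^{p+p!} 1^{p+p!+1}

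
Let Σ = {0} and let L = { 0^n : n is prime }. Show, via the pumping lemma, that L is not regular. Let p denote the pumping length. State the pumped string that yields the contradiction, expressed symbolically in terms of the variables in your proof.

Assume L is regular; let p be its pumping constant.
Let q be a prime with q ≥ p+2 (infinitely many primes exist), and take w = 0^q ∈ L with |w| = q ≥ p.
The pumping lemma gives a decomposition w = xyz where |xy| ≤ p and y is nonempty.
Then y = 0^k for some k with 1 ≤ k ≤ p.
Since 1 ≤ k ≤ p, |xz| = q-k. Pump with i = q+1: |xy^{q+1}z| = (q-k)+(q+1)k = q+qk = q(1+k), which is composite (both factors ≥ 2). So xy^{q+1}z = 0^{q(1+k)} ∉ L.
This is a contradiction; hence L is not regular.

0^{q(1+k)}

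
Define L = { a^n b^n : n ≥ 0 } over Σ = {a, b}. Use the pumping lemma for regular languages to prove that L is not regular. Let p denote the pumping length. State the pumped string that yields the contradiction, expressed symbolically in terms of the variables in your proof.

a^{p+k} b^p

Toward a contradiction, assume L is regular with pumping length p.
Let w = a^p b^p ∈ L; note |w| = 2p ≥ p.
The pumping lemma gives a decomposition w = xyz where |xy| ≤ p and |y| > 0.
The first p characters of w are a's, so xy (and hence y) consists only of a's. Write y = a^k, 1 ≤ k ≤ p.
Pump with i = 2: xy^2z = a^{p+k} b^p. For this to lie in L we would need p = p+k, which forces k = 0. But k ≥ 1, so xy^2z ∉ L.
This is a contradiction; hence L is not regular.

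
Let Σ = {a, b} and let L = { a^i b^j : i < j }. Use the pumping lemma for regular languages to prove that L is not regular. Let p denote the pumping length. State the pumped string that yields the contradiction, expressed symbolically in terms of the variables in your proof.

a^{p+k} b^{p+1}

Assume L is regular. Let p be the pumping length given by the pumping lemma.
Choose w = a^p b^{p+1} ∈ L, with |w| = 2p+1 ≥ p.
Write w = xyz as guaranteed by the lemma, with |xy| ≤ p and y is nonempty.
The first p characters of w are a's, so xy (and hence y) consists only of a's. Write y = a^k, 1 ≤ k ≤ p.
Consider xy^2z = a^{p+k} b^{p+1}. Since k ≥ 1, the a-count p+k is at least p+1, so i < j fails; thus xy^2z ∉ L.
This is a contradiction; hence L is not regular.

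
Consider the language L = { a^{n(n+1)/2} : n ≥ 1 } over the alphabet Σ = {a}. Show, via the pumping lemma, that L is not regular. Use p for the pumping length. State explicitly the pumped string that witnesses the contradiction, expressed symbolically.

a^{p(p+1)/2+k}

Toward a contradiction, assume L is regular with pumping length p.
Take w = a^{p(p+1)/2} ∈ L with |w| = p(p+1)/2 ≥ p.
The pumping lemma gives a decomposition w = xyz where |xy| ≤ p and y is nonempty.
Then y = a^k for some k with 1 ≤ k ≤ p.
Pump with i = 2: xy^2z = a^{p(p+1)/2+k}. Since 1 ≤ k ≤ p, p(p+1)/2 < p(p+1)/2+k ≤ p(p+1)/2+p < (p+1)(p+2)/2, so p(p+1)/2+k is strictly between consecutive triangular numbers. So xy^2z ∉ L.
Contradiction. Therefore L is not regular.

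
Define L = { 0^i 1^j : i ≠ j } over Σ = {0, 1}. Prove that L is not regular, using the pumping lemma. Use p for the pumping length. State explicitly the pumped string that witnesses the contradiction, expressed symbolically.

0^{p+p!} 1^{p+p!}

Assume L is regular. Let p be the pumping length given by the pumping lemma.
Choose w = 0^p 1^{p+p!}. Since p ≠ p+p!, w ∈ L; and |w| ≥ p.
Write w = xyz as guaranteed by the lemma, with |xy| ≤ p and |y| ≥ 1.
The first p characters of w are 0's, so xy (and hence y) consists only of 0's. Write y = 0^k, 1 ≤ k ≤ p.
Since 1 ≤ k ≤ p, k divides p!; set t = 1 + p!/k. Then xy^t z has p + (p!/k)·k = p + p! copies of 0. Now the 0-count equals the 1-count, so i ≠ j fails. So xy^t z = 0^{p+p!} 1^{p+p!} ∉ L.
This is a contradiction; hence L is not regular.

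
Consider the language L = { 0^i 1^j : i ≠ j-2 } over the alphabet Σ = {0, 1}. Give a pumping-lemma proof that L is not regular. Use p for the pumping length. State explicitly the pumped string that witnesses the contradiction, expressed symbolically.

0^{p+p!} 1^{p+p!+2}

Toward a contradiction, assume L is regular with pumping length p.
Choose w = 0^p 1^{p+p!+2}. Since p ≠ (p+p!+2)-2 = p+p!, w ∈ L; and |w| ≥ p.
By the pumping lemma, w = xyz with |xy| ≤ p and |y| ≥ 1.
Because |xy| ≤ p and w begins with p copies of 0, we have y = 0^k with 1 ≤ k ≤ p.
Since 1 ≤ k ≤ p, k divides p!; set t = 1 + p!/k. Then xy^t z has p + (p!/k)·k = p + p! copies of 0. Now the 0-count is p+p! and (1-count)-2 = (p+p!+2)-2 = p+p!, so i ≠ j-2 fails. So xy^t z = 0^{p+p!} 1^{p+p!+2} ∉ L.
This contradicts the pumping lemma, so L is not regular.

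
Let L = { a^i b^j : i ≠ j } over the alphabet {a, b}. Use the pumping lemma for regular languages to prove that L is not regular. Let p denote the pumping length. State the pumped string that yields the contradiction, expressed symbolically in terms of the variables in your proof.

Assume L is regular; let p be its pumping constant.
Choose w = a^p b^{p+p!}. Since p ≠ p+p!, w ∈ L; and |w| ≥ p.
Write w = xyz as guaranteed by the lemma, with |xy| ≤ p and |y| ≥ 1.
Because |xy| ≤ p and w begins with p copies of a, we have y = a^k with 1 ≤ k ≤ p.
Since 1 ≤ k ≤ p, k divides p!; set t = 1 + p!/k. Then xy^t z has p + (p!/k)·k = p + p! copies of a. Now the a-count equals the b-count, so i ≠ j fails. So xy^t z = a^{p+p!} b^{p+p!} ∉ L.
This is a contradiction; hence L is not regular.

a^{p+p!} b^{p+p!}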